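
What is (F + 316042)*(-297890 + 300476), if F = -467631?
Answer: -392009154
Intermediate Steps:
(F + 316042)*(-297890 + 300476) = (-467631 + 316042)*(-297890 + 300476) = -151589*2586 = -392009154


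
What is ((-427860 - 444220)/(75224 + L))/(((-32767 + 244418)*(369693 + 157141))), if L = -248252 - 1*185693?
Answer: 39640/1818143847010337 ≈ 2.1802e-11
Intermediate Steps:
L = -433945 (L = -248252 - 185693 = -433945)
((-427860 - 444220)/(75224 + L))/(((-32767 + 244418)*(369693 + 157141))) = ((-427860 - 444220)/(75224 - 433945))/(((-32767 + 244418)*(369693 + 157141))) = (-872080/(-358721))/((211651*526834)) = -872080*(-1/358721)/111504942934 = (79280/32611)*(1/111504942934) = 39640/1818143847010337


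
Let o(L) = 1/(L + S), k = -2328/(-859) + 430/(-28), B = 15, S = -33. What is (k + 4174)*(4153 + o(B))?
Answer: 178141492883/10308 ≈ 1.7282e+7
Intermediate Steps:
k = -152093/12026 (k = -2328*(-1/859) + 430*(-1/28) = 2328/859 - 215/14 = -152093/12026 ≈ -12.647)
o(L) = 1/(-33 + L) (o(L) = 1/(L - 33) = 1/(-33 + L))
(k + 4174)*(4153 + o(B)) = (-152093/12026 + 4174)*(4153 + 1/(-33 + 15)) = 50044431*(4153 + 1/(-18))/12026 = 50044431*(4153 - 1/18)/12026 = (50044431/12026)*(74753/18) = 178141492883/10308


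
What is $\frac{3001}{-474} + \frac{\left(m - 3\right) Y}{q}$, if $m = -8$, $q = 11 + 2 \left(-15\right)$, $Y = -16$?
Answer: $- \frac{140443}{9006} \approx -15.594$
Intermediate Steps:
$q = -19$ ($q = 11 - 30 = -19$)
$\frac{3001}{-474} + \frac{\left(m - 3\right) Y}{q} = \frac{3001}{-474} + \frac{\left(-8 - 3\right) \left(-16\right)}{-19} = 3001 \left(- \frac{1}{474}\right) + \left(-11\right) \left(-16\right) \left(- \frac{1}{19}\right) = - \frac{3001}{474} + 176 \left(- \frac{1}{19}\right) = - \frac{3001}{474} - \frac{176}{19} = - \frac{140443}{9006}$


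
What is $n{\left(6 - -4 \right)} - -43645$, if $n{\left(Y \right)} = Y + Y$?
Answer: $43665$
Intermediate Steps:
$n{\left(Y \right)} = 2 Y$
$n{\left(6 - -4 \right)} - -43645 = 2 \left(6 - -4\right) - -43645 = 2 \left(6 + 4\right) + 43645 = 2 \cdot 10 + 43645 = 20 + 43645 = 43665$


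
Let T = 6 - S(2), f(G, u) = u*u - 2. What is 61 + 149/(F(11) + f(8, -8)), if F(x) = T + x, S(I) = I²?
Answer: 4724/75 ≈ 62.987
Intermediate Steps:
f(G, u) = -2 + u² (f(G, u) = u² - 2 = -2 + u²)
T = 2 (T = 6 - 1*2² = 6 - 1*4 = 6 - 4 = 2)
F(x) = 2 + x
61 + 149/(F(11) + f(8, -8)) = 61 + 149/((2 + 11) + (-2 + (-8)²)) = 61 + 149/(13 + (-2 + 64)) = 61 + 149/(13 + 62) = 61 + 149/75 = 4724/75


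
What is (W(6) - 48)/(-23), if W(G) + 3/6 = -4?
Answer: 105/46 ≈ 2.2826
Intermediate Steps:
W(G) = -9/2 (W(G) = -½ - 4 = -9/2)
(W(6) - 48)/(-23) = (-9/2 - 48)/(-23) = -105/2*(-1/23) = 105/46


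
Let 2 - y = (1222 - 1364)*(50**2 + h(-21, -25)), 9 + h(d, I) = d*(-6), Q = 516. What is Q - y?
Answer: -371100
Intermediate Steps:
h(d, I) = -9 - 6*d (h(d, I) = -9 + d*(-6) = -9 - 6*d)
y = 371616 (y = 2 - (1222 - 1364)*(50**2 + (-9 - 6*(-21))) = 2 - (-142)*(2500 + (-9 + 126)) = 2 - (-142)*(2500 + 117) = 2 - (-142)*2617 = 2 - 1*(-371614) = 2 + 371614 = 371616)
Q - y = 516 - 1*371616 = 516 - 371616 = -371100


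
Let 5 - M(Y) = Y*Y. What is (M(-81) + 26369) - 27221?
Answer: -7408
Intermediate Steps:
M(Y) = 5 - Y**2 (M(Y) = 5 - Y*Y = 5 - Y**2)
(M(-81) + 26369) - 27221 = ((5 - 1*(-81)**2) + 26369) - 27221 = ((5 - 1*6561) + 26369) - 27221 = ((5 - 6561) + 26369) - 27221 = (-6556 + 26369) - 27221 = 19813 - 27221 = -7408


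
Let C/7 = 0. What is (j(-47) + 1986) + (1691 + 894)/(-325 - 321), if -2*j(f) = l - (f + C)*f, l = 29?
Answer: 1984511/646 ≈ 3072.0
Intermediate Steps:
C = 0 (C = 7*0 = 0)
j(f) = -29/2 + f²/2 (j(f) = -(29 - (f + 0)*f)/2 = -(29 - f*f)/2 = -(29 - f²)/2 = -29/2 + f²/2)
(j(-47) + 1986) + (1691 + 894)/(-325 - 321) = ((-29/2 + (½)*(-47)²) + 1986) + (1691 + 894)/(-325 - 321) = ((-29/2 + (½)*2209) + 1986) + 2585/(-646) = ((-29/2 + 2209/2) + 1986) + 2585*(-1/646) = (1090 + 1986) - 2585/646 = 3076 - 2585/646 = 1984511/646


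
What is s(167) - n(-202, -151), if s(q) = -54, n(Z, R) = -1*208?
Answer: 154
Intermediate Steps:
n(Z, R) = -208
s(167) - n(-202, -151) = -54 - 1*(-208) = -54 + 208 = 154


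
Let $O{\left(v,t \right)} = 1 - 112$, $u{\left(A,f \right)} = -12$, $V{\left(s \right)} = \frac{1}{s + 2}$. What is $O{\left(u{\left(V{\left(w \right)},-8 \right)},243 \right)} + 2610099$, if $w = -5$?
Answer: $2609988$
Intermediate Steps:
$V{\left(s \right)} = \frac{1}{2 + s}$
$O{\left(v,t \right)} = -111$ ($O{\left(v,t \right)} = 1 - 112 = -111$)
$O{\left(u{\left(V{\left(w \right)},-8 \right)},243 \right)} + 2610099 = -111 + 2610099 = 2609988$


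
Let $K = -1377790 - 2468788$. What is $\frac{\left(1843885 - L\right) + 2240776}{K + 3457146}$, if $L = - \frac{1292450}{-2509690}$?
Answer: $- \frac{128140394658}{12216919951} \approx -10.489$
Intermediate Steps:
$L = \frac{129245}{250969}$ ($L = \left(-1292450\right) \left(- \frac{1}{2509690}\right) = \frac{129245}{250969} \approx 0.51498$)
$K = -3846578$
$\frac{\left(1843885 - L\right) + 2240776}{K + 3457146} = \frac{\left(1843885 - \frac{129245}{250969}\right) + 2240776}{-3846578 + 3457146} = \frac{\left(1843885 - \frac{129245}{250969}\right) + 2240776}{-389432} = \left(\frac{462757845320}{250969} + 2240776\right) \left(- \frac{1}{389432}\right) = \frac{1025123157264}{250969} \left(- \frac{1}{389432}\right) = - \frac{128140394658}{12216919951}$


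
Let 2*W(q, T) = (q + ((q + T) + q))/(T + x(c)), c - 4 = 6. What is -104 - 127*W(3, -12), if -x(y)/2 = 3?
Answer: -1375/12 ≈ -114.58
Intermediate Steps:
c = 10 (c = 4 + 6 = 10)
x(y) = -6 (x(y) = -2*3 = -6)
W(q, T) = (T + 3*q)/(2*(-6 + T)) (W(q, T) = ((q + ((q + T) + q))/(T - 6))/2 = ((q + ((T + q) + q))/(-6 + T))/2 = ((q + (T + 2*q))/(-6 + T))/2 = ((T + 3*q)/(-6 + T))/2 = (T + 3*q)/(2*(-6 + T)))
-104 - 127*W(3, -12) = -104 - 127*(-12 + 3*3)/(2*(-6 - 12)) = -104 - 127*(-12 + 9)/(2*(-18)) = -104 - 127*(-1)*(-3)/(2*18) = -104 - 127*1/12 = -104 - 127/12 = -1375/12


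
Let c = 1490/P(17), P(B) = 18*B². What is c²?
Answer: 555025/6765201 ≈ 0.082041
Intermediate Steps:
c = 745/2601 (c = 1490/((18*17²)) = 1490/((18*289)) = 1490/5202 = 1490*(1/5202) = 745/2601 ≈ 0.28643)
c² = (745/2601)² = 555025/6765201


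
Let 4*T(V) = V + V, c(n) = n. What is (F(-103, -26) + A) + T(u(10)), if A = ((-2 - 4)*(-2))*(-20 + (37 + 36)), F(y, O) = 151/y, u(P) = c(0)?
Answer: 65357/103 ≈ 634.53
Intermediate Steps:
u(P) = 0
T(V) = V/2 (T(V) = (V + V)/4 = (2*V)/4 = V/2)
A = 636 (A = (-6*(-2))*(-20 + 73) = 12*53 = 636)
(F(-103, -26) + A) + T(u(10)) = (151/(-103) + 636) + (½)*0 = (151*(-1/103) + 636) + 0 = (-151/103 + 636) + 0 = 65357/103 + 0 = 65357/103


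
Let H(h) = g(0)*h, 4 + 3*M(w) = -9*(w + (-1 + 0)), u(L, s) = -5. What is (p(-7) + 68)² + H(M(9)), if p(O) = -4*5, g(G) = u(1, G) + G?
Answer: 7292/3 ≈ 2430.7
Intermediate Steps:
M(w) = 5/3 - 3*w (M(w) = -4/3 + (-9*(w + (-1 + 0)))/3 = -4/3 + (-9*(w - 1))/3 = -4/3 + (-9*(-1 + w))/3 = -4/3 + (9 - 9*w)/3 = -4/3 + (3 - 3*w) = 5/3 - 3*w)
g(G) = -5 + G
p(O) = -20
H(h) = -5*h (H(h) = (-5 + 0)*h = -5*h)
(p(-7) + 68)² + H(M(9)) = (-20 + 68)² - 5*(5/3 - 3*9) = 48² - 5*(5/3 - 27) = 2304 - 5*(-76/3) = 2304 + 380/3 = 7292/3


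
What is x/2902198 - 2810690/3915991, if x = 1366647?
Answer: -2805401544443/11364981248218 ≈ -0.24685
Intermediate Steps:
x/2902198 - 2810690/3915991 = 1366647/2902198 - 2810690/3915991 = -2805401544443/11364981248218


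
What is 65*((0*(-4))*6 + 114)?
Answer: 7410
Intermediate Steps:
65*((0*(-4))*6 + 114) = 65*(0*6 + 114) = 65*(0 + 114) = 65*114 = 7410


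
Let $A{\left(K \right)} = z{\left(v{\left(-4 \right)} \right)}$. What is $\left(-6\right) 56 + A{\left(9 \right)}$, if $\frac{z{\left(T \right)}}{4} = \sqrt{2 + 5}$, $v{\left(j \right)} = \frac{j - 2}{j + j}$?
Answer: $-336 + 4 \sqrt{7} \approx -325.42$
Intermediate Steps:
$v{\left(j \right)} = \frac{-2 + j}{2 j}$
$z{\left(T \right)} = 4 \sqrt{7}$ ($z{\left(T \right)} = 4 \sqrt{2 + 5} = 4 \sqrt{7}$)
$A{\left(K \right)} = 4 \sqrt{7}$
$\left(-6\right) 56 + A{\left(9 \right)} = \left(-6\right) 56 + 4 \sqrt{7} = -336 + 4 \sqrt{7}$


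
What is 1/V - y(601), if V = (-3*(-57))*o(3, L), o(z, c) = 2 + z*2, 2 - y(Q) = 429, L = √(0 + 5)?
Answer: 584137/1368 ≈ 427.00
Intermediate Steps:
L = √5 ≈ 2.2361
y(Q) = -427 (y(Q) = 2 - 1*429 = 2 - 429 = -427)
o(z, c) = 2 + 2*z
V = 1368 (V = (-3*(-57))*(2 + 2*3) = 171*(2 + 6) = 171*8 = 1368)
1/V - y(601) = 1/1368 - 1*(-427) = 1/1368 + 427 = 584137/1368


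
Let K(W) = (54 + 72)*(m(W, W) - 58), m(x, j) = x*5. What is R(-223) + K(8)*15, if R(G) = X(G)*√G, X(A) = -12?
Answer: -34020 - 12*I*√223 ≈ -34020.0 - 179.2*I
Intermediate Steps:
m(x, j) = 5*x
R(G) = -12*√G
K(W) = -7308 + 630*W (K(W) = (54 + 72)*(5*W - 58) = 126*(-58 + 5*W) = -7308 + 630*W)
R(-223) + K(8)*15 = -12*I*√223 + (-7308 + 630*8)*15 = -12*I*√223 + (-7308 + 5040)*15 = -12*I*√223 - 2268*15 = -12*I*√223 - 34020 = -34020 - 12*I*√223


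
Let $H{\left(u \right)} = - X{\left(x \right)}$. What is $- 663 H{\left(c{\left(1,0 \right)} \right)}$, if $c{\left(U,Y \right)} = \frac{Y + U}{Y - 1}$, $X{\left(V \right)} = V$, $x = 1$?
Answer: $663$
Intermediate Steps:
$c{\left(U,Y \right)} = \frac{U + Y}{-1 + Y}$
$H{\left(u \right)} = -1$ ($H{\left(u \right)} = \left(-1\right) 1 = -1$)
$- 663 H{\left(c{\left(1,0 \right)} \right)} = \left(-663\right) \left(-1\right) = 663$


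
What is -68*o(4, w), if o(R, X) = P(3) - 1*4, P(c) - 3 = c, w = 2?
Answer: -136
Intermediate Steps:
P(c) = 3 + c
o(R, X) = 2 (o(R, X) = (3 + 3) - 1*4 = 6 - 4 = 2)
-68*o(4, w) = -68*2 = -136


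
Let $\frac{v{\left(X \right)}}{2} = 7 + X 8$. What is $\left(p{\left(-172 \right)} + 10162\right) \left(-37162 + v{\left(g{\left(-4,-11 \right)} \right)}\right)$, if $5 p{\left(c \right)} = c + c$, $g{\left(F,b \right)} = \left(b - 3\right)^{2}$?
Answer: $- \frac{1716449592}{5} \approx -3.4329 \cdot 10^{8}$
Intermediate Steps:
$g{\left(F,b \right)} = \left(-3 + b\right)^{2}$
$v{\left(X \right)} = 14 + 16 X$ ($v{\left(X \right)} = 2 \left(7 + X 8\right) = 2 \left(7 + 8 X\right) = 14 + 16 X$)
$p{\left(c \right)} = \frac{2 c}{5}$ ($p{\left(c \right)} = \frac{c + c}{5} = \frac{2 c}{5}$)
$\left(p{\left(-172 \right)} + 10162\right) \left(-37162 + v{\left(g{\left(-4,-11 \right)} \right)}\right) = \left(\frac{2}{5} \left(-172\right) + 10162\right) \left(-37162 + \left(14 + 16 \left(-3 - 11\right)^{2}\right)\right) = \left(- \frac{344}{5} + 10162\right) \left(-37162 + \left(14 + 16 \left(-14\right)^{2}\right)\right) = \frac{50466 \left(-37162 + \left(14 + 16 \cdot 196\right)\right)}{5} = \frac{50466 \left(-37162 + \left(14 + 3136\right)\right)}{5} = \frac{50466 \left(-37162 + 3150\right)}{5} = \frac{50466}{5} \left(-34012\right) = - \frac{1716449592}{5}$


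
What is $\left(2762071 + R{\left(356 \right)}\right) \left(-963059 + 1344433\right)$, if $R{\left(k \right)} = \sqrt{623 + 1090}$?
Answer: $1053382065554 + 381374 \sqrt{1713} \approx 1.0534 \cdot 10^{12}$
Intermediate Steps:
$R{\left(k \right)} = \sqrt{1713}$
$\left(2762071 + R{\left(356 \right)}\right) \left(-963059 + 1344433\right) = \left(2762071 + \sqrt{1713}\right) \left(-963059 + 1344433\right) = \left(2762071 + \sqrt{1713}\right) 381374 = 1053382065554 + 381374 \sqrt{1713}$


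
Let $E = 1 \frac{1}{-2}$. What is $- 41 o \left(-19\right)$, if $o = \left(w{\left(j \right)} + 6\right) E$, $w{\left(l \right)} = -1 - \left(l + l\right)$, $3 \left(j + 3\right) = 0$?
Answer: $- \frac{8569}{2} \approx -4284.5$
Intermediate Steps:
$j = -3$ ($j = -3 + \frac{1}{3} \cdot 0 = -3 + 0 = -3$)
$E = - \frac{1}{2}$ ($E = 1 \left(- \frac{1}{2}\right) = - \frac{1}{2} \approx -0.5$)
$w{\left(l \right)} = -1 - 2 l$
$o = - \frac{11}{2}$ ($o = \left(\left(-1 - -6\right) + 6\right) \left(- \frac{1}{2}\right) = \left(\left(-1 + 6\right) + 6\right) \left(- \frac{1}{2}\right) = \left(5 + 6\right) \left(- \frac{1}{2}\right) = 11 \left(- \frac{1}{2}\right) = - \frac{11}{2} \approx -5.5$)
$- 41 o \left(-19\right) = \left(-41\right) \left(- \frac{11}{2}\right) \left(-19\right) = \frac{451}{2} \left(-19\right) = - \frac{8569}{2}$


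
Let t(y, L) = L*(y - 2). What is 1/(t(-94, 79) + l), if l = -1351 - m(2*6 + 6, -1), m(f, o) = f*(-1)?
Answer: -1/8917 ≈ -0.00011215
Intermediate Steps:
m(f, o) = -f
t(y, L) = L*(-2 + y)
l = -1333 (l = -1351 - (-1)*(2*6 + 6) = -1351 - (-1)*(12 + 6) = -1351 - (-1)*18 = -1351 - 1*(-18) = -1351 + 18 = -1333)
1/(t(-94, 79) + l) = 1/(79*(-2 - 94) - 1333) = 1/(79*(-96) - 1333) = 1/(-7584 - 1333) = 1/(-8917) = -1/8917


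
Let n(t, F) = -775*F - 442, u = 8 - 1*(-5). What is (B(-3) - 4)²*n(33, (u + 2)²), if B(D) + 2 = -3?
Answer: -14160177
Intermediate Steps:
u = 13 (u = 8 + 5 = 13)
B(D) = -5 (B(D) = -2 - 3 = -5)
n(t, F) = -442 - 775*F
(B(-3) - 4)²*n(33, (u + 2)²) = (-5 - 4)²*(-442 - 775*(13 + 2)²) = (-9)²*(-442 - 775*15²) = 81*(-442 - 775*225) = 81*(-442 - 174375) = 81*(-174817) = -14160177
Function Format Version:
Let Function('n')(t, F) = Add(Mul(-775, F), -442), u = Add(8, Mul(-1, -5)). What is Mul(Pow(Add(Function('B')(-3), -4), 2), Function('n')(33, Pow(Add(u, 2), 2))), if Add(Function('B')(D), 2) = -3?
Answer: -14160177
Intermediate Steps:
u = 13 (u = Add(8, 5) = 13)
Function('B')(D) = -5 (Function('B')(D) = Add(-2, -3) = -5)
Function('n')(t, F) = Add(-442, Mul(-775, F))
Mul(Pow(Add(Function('B')(-3), -4), 2), Function('n')(33, Pow(Add(u, 2), 2))) = Mul(Pow(Add(-5, -4), 2), Add(-442, Mul(-775, Pow(Add(13, 2), 2)))) = Mul(Pow(-9, 2), Add(-442, Mul(-775, Pow(15, 2)))) = Mul(81, Add(-442, Mul(-775, 225))) = Mul(81, Add(-442, -174375)) = Mul(81, -174817) = -14160177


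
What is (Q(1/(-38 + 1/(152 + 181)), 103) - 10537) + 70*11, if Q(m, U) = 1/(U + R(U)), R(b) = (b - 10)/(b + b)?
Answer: -208144331/21311 ≈ -9767.0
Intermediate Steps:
R(b) = (-10 + b)/(2*b) (R(b) = (-10 + b)/((2*b)) = (-10 + b)*(1/(2*b)) = (-10 + b)/(2*b))
Q(m, U) = 1/(U + (-10 + U)/(2*U))
(Q(1/(-38 + 1/(152 + 181)), 103) - 10537) + 70*11 = (2*103/(-10 + 103 + 2*103**2) - 10537) + 70*11 = (2*103/(-10 + 103 + 2*10609) - 10537) + 770 = (2*103/(-10 + 103 + 21218) - 10537) + 770 = (2*103/21311 - 10537) + 770 = (2*103*(1/21311) - 10537) + 770 = (206/21311 - 10537) + 770 = -224553801/21311 + 770 = -208144331/21311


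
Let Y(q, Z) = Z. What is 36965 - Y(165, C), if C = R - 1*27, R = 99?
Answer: 36893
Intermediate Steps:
C = 72 (C = 99 - 1*27 = 99 - 27 = 72)
36965 - Y(165, C) = 36965 - 1*72 = 36965 - 72 = 36893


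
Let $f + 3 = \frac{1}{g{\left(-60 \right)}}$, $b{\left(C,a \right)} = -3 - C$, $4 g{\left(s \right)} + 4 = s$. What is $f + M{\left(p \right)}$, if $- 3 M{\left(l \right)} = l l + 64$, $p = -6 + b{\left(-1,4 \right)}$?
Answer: $- \frac{2195}{48} \approx -45.729$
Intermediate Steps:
$g{\left(s \right)} = -1 + \frac{s}{4}$
$p = -8$ ($p = -6 - 2 = -8$)
$M{\left(l \right)} = - \frac{64}{3} - \frac{l^{2}}{3}$ ($M{\left(l \right)} = - \frac{l l + 64}{3} = - \frac{l^{2} + 64}{3} = - \frac{64 + l^{2}}{3} = - \frac{64}{3} - \frac{l^{2}}{3}$)
$f = - \frac{49}{16}$ ($f = -3 + \frac{1}{-1 + \frac{1}{4} \left(-60\right)} = -3 + \frac{1}{-1 - 15} = -3 + \frac{1}{-16} = -3 - \frac{1}{16} = - \frac{49}{16} \approx -3.0625$)
$f + M{\left(p \right)} = - \frac{49}{16} - \left(\frac{64}{3} + \frac{\left(-8\right)^{2}}{3}\right) = - \frac{49}{16} - \frac{128}{3} = - \frac{2195}{48}$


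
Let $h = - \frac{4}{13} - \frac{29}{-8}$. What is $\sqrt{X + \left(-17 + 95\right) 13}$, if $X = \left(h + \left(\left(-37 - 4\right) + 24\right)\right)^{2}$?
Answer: $\frac{\sqrt{12992353}}{104} \approx 34.659$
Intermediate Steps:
$h = \frac{345}{104}$ ($h = \left(-4\right) \frac{1}{13} - - \frac{29}{8} = - \frac{4}{13} + \frac{29}{8} = \frac{345}{104} \approx 3.3173$)
$X = \frac{2024929}{10816}$ ($X = \left(\frac{345}{104} + \left(\left(-37 - 4\right) + 24\right)\right)^{2} = \left(\frac{345}{104} + \left(-41 + 24\right)\right)^{2} = \left(\frac{345}{104} - 17\right)^{2} = \left(- \frac{1423}{104}\right)^{2} = \frac{2024929}{10816} \approx 187.22$)
$\sqrt{X + \left(-17 + 95\right) 13} = \sqrt{\frac{2024929}{10816} + \left(-17 + 95\right) 13} = \sqrt{\frac{2024929}{10816} + 78 \cdot 13} = \sqrt{\frac{2024929}{10816} + 1014} = \sqrt{\frac{12992353}{10816}} = \frac{\sqrt{12992353}}{104}$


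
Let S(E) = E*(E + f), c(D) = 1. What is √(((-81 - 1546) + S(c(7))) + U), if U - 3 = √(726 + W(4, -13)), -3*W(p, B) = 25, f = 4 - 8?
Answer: √(-14643 + 3*√6459)/3 ≈ 40.003*I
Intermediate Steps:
f = -4
W(p, B) = -25/3 (W(p, B) = -⅓*25 = -25/3)
S(E) = E*(-4 + E) (S(E) = E*(E - 4) = E*(-4 + E))
U = 3 + √6459/3 (U = 3 + √(726 - 25/3) = 3 + √(2153/3) = 3 + √6459/3 ≈ 29.789)
√(((-81 - 1546) + S(c(7))) + U) = √(((-81 - 1546) + 1*(-4 + 1)) + (3 + √6459/3)) = √((-1627 + 1*(-3)) + (3 + √6459/3)) = √((-1627 - 3) + (3 + √6459/3)) = √(-1630 + (3 + √6459/3)) = √(-1627 + √6459/3)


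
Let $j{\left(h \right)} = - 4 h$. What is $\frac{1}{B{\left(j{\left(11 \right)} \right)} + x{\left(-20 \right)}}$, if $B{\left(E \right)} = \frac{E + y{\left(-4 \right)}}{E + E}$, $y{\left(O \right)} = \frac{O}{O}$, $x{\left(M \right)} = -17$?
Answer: $- \frac{88}{1453} \approx -0.060564$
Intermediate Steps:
$y{\left(O \right)} = 1$
$B{\left(E \right)} = \frac{1 + E}{2 E}$ ($B{\left(E \right)} = \frac{E + 1}{E + E} = \frac{1 + E}{2 E}$)
$\frac{1}{B{\left(j{\left(11 \right)} \right)} + x{\left(-20 \right)}} = \frac{1}{\frac{1 - 44}{2 \left(\left(-4\right) 11\right)} - 17} = \frac{1}{\frac{1 - 44}{2 \left(-44\right)} - 17} = \frac{1}{\frac{1}{2} \left(- \frac{1}{44}\right) \left(-43\right) - 17} = \frac{1}{\frac{43}{88} - 17} = \frac{1}{- \frac{1453}{88}} = - \frac{88}{1453}$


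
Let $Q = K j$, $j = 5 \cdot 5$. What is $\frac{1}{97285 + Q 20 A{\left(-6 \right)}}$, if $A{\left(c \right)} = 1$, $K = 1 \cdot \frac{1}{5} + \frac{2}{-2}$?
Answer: $\frac{1}{96885} \approx 1.0322 \cdot 10^{-5}$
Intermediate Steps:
$j = 25$
$K = - \frac{4}{5}$ ($K = 1 \cdot \frac{1}{5} + 2 \left(- \frac{1}{2}\right) = \frac{1}{5} - 1 = - \frac{4}{5} \approx -0.8$)
$Q = -20$ ($Q = \left(- \frac{4}{5}\right) 25 = -20$)
$\frac{1}{97285 + Q 20 A{\left(-6 \right)}} = \frac{1}{97285 + \left(-20\right) 20 \cdot 1} = \frac{1}{97285 - 400} = \frac{1}{96885}$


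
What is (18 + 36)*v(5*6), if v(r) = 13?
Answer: 702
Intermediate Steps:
(18 + 36)*v(5*6) = (18 + 36)*13 = 54*13 = 702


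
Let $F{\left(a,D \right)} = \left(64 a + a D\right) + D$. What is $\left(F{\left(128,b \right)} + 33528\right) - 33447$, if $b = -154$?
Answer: $-11593$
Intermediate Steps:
$F{\left(a,D \right)} = D + 64 a + D a$ ($F{\left(a,D \right)} = \left(64 a + D a\right) + D = D + 64 a + D a$)
$\left(F{\left(128,b \right)} + 33528\right) - 33447 = \left(\left(-154 + 64 \cdot 128 - 19712\right) + 33528\right) - 33447 = \left(\left(-154 + 8192 - 19712\right) + 33528\right) - 33447 = \left(-11674 + 33528\right) - 33447 = 21854 - 33447 = -11593$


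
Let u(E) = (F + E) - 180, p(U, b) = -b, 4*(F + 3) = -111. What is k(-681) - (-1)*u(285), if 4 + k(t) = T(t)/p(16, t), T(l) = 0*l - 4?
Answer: 191345/2724 ≈ 70.244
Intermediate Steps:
F = -123/4 (F = -3 + (¼)*(-111) = -3 - 111/4 = -123/4 ≈ -30.750)
T(l) = -4 (T(l) = 0 - 4 = -4)
u(E) = -843/4 + E (u(E) = (-123/4 + E) - 180 = -843/4 + E)
k(t) = -4 + 4/t (k(t) = -4 - 4*(-1/t) = -4 - (-4)/t = -4 + 4/t)
k(-681) - (-1)*u(285) = (-4 + 4/(-681)) - (-1)*(-843/4 + 285) = (-4 + 4*(-1/681)) - (-1)*297/4 = (-4 - 4/681) - 1*(-297/4) = -2728/681 + 297/4 = 191345/2724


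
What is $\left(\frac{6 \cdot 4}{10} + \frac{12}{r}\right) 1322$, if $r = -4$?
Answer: $- \frac{3966}{5} \approx -793.2$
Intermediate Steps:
$\left(\frac{6 \cdot 4}{10} + \frac{12}{r}\right) 1322 = \left(\frac{6 \cdot 4}{10} + \frac{12}{-4}\right) 1322 = \left(24 \cdot \frac{1}{10} + 12 \left(- \frac{1}{4}\right)\right) 1322 = \left(\frac{12}{5} - 3\right) 1322 = \left(- \frac{3}{5}\right) 1322 = - \frac{3966}{5}$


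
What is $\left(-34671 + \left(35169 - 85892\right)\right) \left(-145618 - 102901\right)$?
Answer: $21222031486$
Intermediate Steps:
$\left(-34671 + \left(35169 - 85892\right)\right) \left(-145618 - 102901\right) = \left(-34671 - 50723\right) \left(-248519\right) = \left(-85394\right) \left(-248519\right) = 21222031486$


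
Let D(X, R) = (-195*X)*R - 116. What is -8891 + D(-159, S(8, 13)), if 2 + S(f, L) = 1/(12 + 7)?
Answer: -1318318/19 ≈ -69385.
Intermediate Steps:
S(f, L) = -37/19 (S(f, L) = -2 + 1/(12 + 7) = -2 + 1/19 = -37/19)
D(X, R) = -116 - 195*R*X (D(X, R) = -195*R*X - 116 = -116 - 195*R*X)
-8891 + D(-159, S(8, 13)) = -8891 + (-116 - 195*(-37/19)*(-159)) = -8891 + (-116 - 1147185/19) = -8891 - 1149389/19 = -1318318/19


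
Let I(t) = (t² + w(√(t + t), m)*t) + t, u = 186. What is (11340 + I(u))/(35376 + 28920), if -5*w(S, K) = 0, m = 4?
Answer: 7687/10716 ≈ 0.71734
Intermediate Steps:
w(S, K) = 0 (w(S, K) = -⅕*0 = 0)
I(t) = t + t² (I(t) = (t² + 0*t) + t = (t² + 0) + t = t² + t = t + t²)
(11340 + I(u))/(35376 + 28920) = (11340 + 186*(1 + 186))/(35376 + 28920) = (11340 + 186*187)/64296 = (11340 + 34782)*(1/64296) = 46122*(1/64296) = 7687/10716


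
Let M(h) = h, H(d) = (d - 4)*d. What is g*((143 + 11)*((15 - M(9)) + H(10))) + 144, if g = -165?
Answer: -1676916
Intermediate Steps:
H(d) = d*(-4 + d) (H(d) = (-4 + d)*d = d*(-4 + d))
g*((143 + 11)*((15 - M(9)) + H(10))) + 144 = -165*(143 + 11)*((15 - 1*9) + 10*(-4 + 10)) + 144 = -25410*((15 - 9) + 10*6) + 144 = -25410*(6 + 60) + 144 = -25410*66 + 144 = -165*10164 + 144 = -1677060 + 144 = -1676916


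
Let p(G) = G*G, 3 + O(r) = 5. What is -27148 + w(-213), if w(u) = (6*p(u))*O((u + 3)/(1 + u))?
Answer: 517280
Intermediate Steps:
O(r) = 2 (O(r) = -3 + 5 = 2)
p(G) = G²
w(u) = 12*u² (w(u) = (6*u²)*2 = 12*u²)
-27148 + w(-213) = -27148 + 12*(-213)² = -27148 + 12*45369 = -27148 + 544428 = 517280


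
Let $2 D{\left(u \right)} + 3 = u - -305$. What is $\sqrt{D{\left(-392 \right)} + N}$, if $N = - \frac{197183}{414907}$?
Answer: $\frac{i \sqrt{7828464446186}}{414907} \approx 6.7435 i$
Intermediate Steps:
$D{\left(u \right)} = 151 + \frac{u}{2}$ ($D{\left(u \right)} = - \frac{3}{2} + \frac{u - -305}{2} = - \frac{3}{2} + \frac{u + 305}{2} = - \frac{3}{2} + \frac{305 + u}{2} = - \frac{3}{2} + \left(\frac{305}{2} + \frac{u}{2}\right) = 151 + \frac{u}{2}$)
$N = - \frac{197183}{414907}$ ($N = \left(-197183\right) \frac{1}{414907} = - \frac{197183}{414907} \approx -0.47525$)
$\sqrt{D{\left(-392 \right)} + N} = \sqrt{\left(151 + \frac{1}{2} \left(-392\right)\right) - \frac{197183}{414907}} = \sqrt{\left(151 - 196\right) - \frac{197183}{414907}} = \sqrt{-45 - \frac{197183}{414907}} = \sqrt{- \frac{18867998}{414907}} = \frac{i \sqrt{7828464446186}}{414907}$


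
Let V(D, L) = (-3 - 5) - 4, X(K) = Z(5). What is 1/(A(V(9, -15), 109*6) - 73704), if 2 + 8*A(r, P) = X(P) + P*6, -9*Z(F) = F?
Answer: -72/5271395 ≈ -1.3659e-5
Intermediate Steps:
Z(F) = -F/9
X(K) = -5/9 (X(K) = -⅑*5 = -5/9)
V(D, L) = -12 (V(D, L) = -8 - 4 = -12)
A(r, P) = -23/72 + 3*P/4 (A(r, P) = -¼ + (-5/9 + P*6)/8 = -¼ + (-5/9 + 6*P)/8 = -¼ + (-5/72 + 3*P/4) = -23/72 + 3*P/4)
1/(A(V(9, -15), 109*6) - 73704) = 1/((-23/72 + 3*(109*6)/4) - 73704) = 1/((-23/72 + (¾)*654) - 73704) = 1/((-23/72 + 981/2) - 73704) = 1/(35293/72 - 73704) = 1/(-5271395/72) = -72/5271395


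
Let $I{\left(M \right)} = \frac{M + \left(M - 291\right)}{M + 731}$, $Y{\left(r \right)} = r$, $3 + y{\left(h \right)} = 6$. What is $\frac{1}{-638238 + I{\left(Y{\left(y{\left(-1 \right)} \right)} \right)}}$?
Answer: $- \frac{734}{468466977} \approx -1.5668 \cdot 10^{-6}$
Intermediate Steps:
$y{\left(h \right)} = 3$ ($y{\left(h \right)} = -3 + 6 = 3$)
$I{\left(M \right)} = \frac{-291 + 2 M}{731 + M}$ ($I{\left(M \right)} = \frac{M + \left(-291 + M\right)}{731 + M} = \frac{-291 + 2 M}{731 + M}$)
$\frac{1}{-638238 + I{\left(Y{\left(y{\left(-1 \right)} \right)} \right)}} = \frac{1}{-638238 + \frac{-291 + 2 \cdot 3}{731 + 3}} = \frac{1}{-638238 + \frac{-291 + 6}{734}} = \frac{1}{-638238 + \frac{1}{734} \left(-285\right)} = \frac{1}{-638238 - \frac{285}{734}} = \frac{1}{- \frac{468466977}{734}} = - \frac{734}{468466977}$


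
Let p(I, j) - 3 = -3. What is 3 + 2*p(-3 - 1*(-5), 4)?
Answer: 3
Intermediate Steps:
p(I, j) = 0 (p(I, j) = 3 - 3 = 0)
3 + 2*p(-3 - 1*(-5), 4) = 3 + 2*0 = 3 + 0 = 3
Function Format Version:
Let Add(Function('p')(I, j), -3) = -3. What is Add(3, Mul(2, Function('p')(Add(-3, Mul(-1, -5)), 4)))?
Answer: 3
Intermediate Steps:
Function('p')(I, j) = 0 (Function('p')(I, j) = Add(3, -3) = 0)
Add(3, Mul(2, Function('p')(Add(-3, Mul(-1, -5)), 4))) = Add(3, Mul(2, 0)) = Add(3, 0) = 3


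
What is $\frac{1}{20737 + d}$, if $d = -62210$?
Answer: $- \frac{1}{41473} \approx -2.4112 \cdot 10^{-5}$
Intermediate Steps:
$\frac{1}{20737 + d} = \frac{1}{20737 - 62210} = \frac{1}{-41473} = - \frac{1}{41473}$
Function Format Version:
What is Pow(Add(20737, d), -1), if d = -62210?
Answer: Rational(-1, 41473) ≈ -2.4112e-5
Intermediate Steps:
Pow(Add(20737, d), -1) = Pow(Add(20737, -62210), -1) = Pow(-41473, -1) = Rational(-1, 41473)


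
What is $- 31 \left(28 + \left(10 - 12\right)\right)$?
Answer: $-806$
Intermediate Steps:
$- 31 \left(28 + \left(10 - 12\right)\right) = - 31 \left(28 - 2\right) = \left(-31\right) 26 = -806$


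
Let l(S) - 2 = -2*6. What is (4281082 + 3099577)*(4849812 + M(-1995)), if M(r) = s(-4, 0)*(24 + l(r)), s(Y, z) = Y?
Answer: 35794395269204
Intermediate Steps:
l(S) = -10 (l(S) = 2 - 2*6 = 2 - 12 = -10)
M(r) = -56 (M(r) = -4*(24 - 10) = -4*14 = -56)
(4281082 + 3099577)*(4849812 + M(-1995)) = (4281082 + 3099577)*(4849812 - 56) = 7380659*4849756 = 35794395269204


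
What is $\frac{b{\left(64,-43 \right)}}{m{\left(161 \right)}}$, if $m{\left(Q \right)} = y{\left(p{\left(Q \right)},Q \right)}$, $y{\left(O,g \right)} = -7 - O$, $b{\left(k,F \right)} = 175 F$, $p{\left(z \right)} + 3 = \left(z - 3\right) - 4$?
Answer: $\frac{7525}{158} \approx 47.627$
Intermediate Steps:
$p{\left(z \right)} = -10 + z$ ($p{\left(z \right)} = -3 + \left(\left(z - 3\right) - 4\right) = -3 + \left(\left(-3 + z\right) - 4\right) = -3 + \left(-7 + z\right) = -10 + z$)
$m{\left(Q \right)} = 3 - Q$ ($m{\left(Q \right)} = -7 - \left(-10 + Q\right) = 3 - Q$)
$\frac{b{\left(64,-43 \right)}}{m{\left(161 \right)}} = \frac{175 \left(-43\right)}{3 - 161} = - \frac{7525}{3 - 161} = - \frac{7525}{-158} = \left(-7525\right) \left(- \frac{1}{158}\right) = \frac{7525}{158}$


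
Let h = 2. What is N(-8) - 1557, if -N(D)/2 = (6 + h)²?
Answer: -1685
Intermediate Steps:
N(D) = -128 (N(D) = -2*(6 + 2)² = -2*8² = -2*64 = -128)
N(-8) - 1557 = -128 - 1557 = -1685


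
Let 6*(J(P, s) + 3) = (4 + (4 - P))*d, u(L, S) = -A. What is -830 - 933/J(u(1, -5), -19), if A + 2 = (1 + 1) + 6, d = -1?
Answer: -10481/16 ≈ -655.06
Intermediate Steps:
A = 6 (A = -2 + ((1 + 1) + 6) = -2 + (2 + 6) = -2 + 8 = 6)
u(L, S) = -6 (u(L, S) = -1*6 = -6)
J(P, s) = -13/3 + P/6 (J(P, s) = -3 + ((4 + (4 - P))*(-1))/6 = -3 + ((8 - P)*(-1))/6 = -3 + (-8 + P)/6 = -3 + (-4/3 + P/6) = -13/3 + P/6)
-830 - 933/J(u(1, -5), -19) = -830 - 933/(-13/3 + (⅙)*(-6)) = -830 - 933/(-13/3 - 1) = -830 - 933/(-16/3) = -830 - 933*(-3/16) = -830 + 2799/16 = -10481/16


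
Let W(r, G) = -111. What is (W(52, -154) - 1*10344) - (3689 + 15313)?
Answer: -29457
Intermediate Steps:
(W(52, -154) - 1*10344) - (3689 + 15313) = (-111 - 1*10344) - (3689 + 15313) = (-111 - 10344) - 1*19002 = -10455 - 19002 = -29457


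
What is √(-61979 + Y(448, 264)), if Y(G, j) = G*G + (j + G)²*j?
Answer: √133971941 ≈ 11575.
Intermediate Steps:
Y(G, j) = G² + j*(G + j)² (Y(G, j) = G² + (G + j)²*j = G² + j*(G + j)²)
√(-61979 + Y(448, 264)) = √(-61979 + (448² + 264*(448 + 264)²)) = √(-61979 + (200704 + 264*712²)) = √(-61979 + (200704 + 264*506944)) = √(-61979 + (200704 + 133833216)) = √(-61979 + 134033920) = √133971941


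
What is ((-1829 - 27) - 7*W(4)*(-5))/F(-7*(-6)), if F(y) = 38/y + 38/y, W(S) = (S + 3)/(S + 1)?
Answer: -37947/38 ≈ -998.61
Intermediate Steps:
W(S) = (3 + S)/(1 + S)
F(y) = 76/y
((-1829 - 27) - 7*W(4)*(-5))/F(-7*(-6)) = ((-1829 - 27) - 7*(3 + 4)/(1 + 4)*(-5))/((76/((-7*(-6))))) = (-1856 - 7*7/5*(-5))/((76/42)) = (-1856 - 7*7/5*(-5))/((76*(1/42))) = (-1856 - 7*7/5*(-5))/(38/21) = (-1856 - 49/5*(-5))*(21/38) = (-1856 + 49)*(21/38) = -1807*21/38 = -37947/38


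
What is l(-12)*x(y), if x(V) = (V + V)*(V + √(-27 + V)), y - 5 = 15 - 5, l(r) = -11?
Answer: -4950 - 660*I*√3 ≈ -4950.0 - 1143.2*I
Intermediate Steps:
y = 15 (y = 5 + (15 - 5) = 5 + 10 = 15)
x(V) = 2*V*(V + √(-27 + V)) (x(V) = (2*V)*(V + √(-27 + V)) = 2*V*(V + √(-27 + V)))
l(-12)*x(y) = -22*15*(15 + √(-27 + 15)) = -22*15*(15 + √(-12)) = -22*15*(15 + 2*I*√3) = -11*(450 + 60*I*√3) = -4950 - 660*I*√3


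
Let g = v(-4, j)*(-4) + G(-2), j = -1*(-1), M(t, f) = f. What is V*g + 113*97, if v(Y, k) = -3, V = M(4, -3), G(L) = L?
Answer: 10931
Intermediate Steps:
V = -3
j = 1
g = 10 (g = -3*(-4) - 2 = 12 - 2 = 10)
V*g + 113*97 = -3*10 + 113*97 = -30 + 10961 = 10931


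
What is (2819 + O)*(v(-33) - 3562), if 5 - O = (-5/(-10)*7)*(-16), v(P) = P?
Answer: -10353600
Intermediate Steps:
O = 61 (O = 5 - -5/(-10)*7*(-16) = 5 - -5*(-⅒)*7*(-16) = 5 - (½)*7*(-16) = 5 - 7*(-16)/2 = 5 - 1*(-56) = 5 + 56 = 61)
(2819 + O)*(v(-33) - 3562) = (2819 + 61)*(-33 - 3562) = 2880*(-3595) = -10353600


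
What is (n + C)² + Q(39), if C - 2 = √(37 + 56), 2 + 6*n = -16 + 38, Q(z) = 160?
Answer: 2533/9 + 32*√93/3 ≈ 384.31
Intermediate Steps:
n = 10/3 (n = -⅓ + (-16 + 38)/6 = -⅓ + (⅙)*22 = -⅓ + 11/3 = 10/3 ≈ 3.3333)
C = 2 + √93 (C = 2 + √(37 + 56) = 2 + √93 ≈ 11.644)
(n + C)² + Q(39) = (10/3 + (2 + √93))² + 160 = (16/3 + √93)² + 160 = 160 + (16/3 + √93)²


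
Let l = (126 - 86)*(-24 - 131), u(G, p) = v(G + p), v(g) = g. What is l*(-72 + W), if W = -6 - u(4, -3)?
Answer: 489800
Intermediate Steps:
u(G, p) = G + p
W = -7 (W = -6 - (4 - 3) = -6 - 1*1 = -6 - 1 = -7)
l = -6200 (l = 40*(-155) = -6200)
l*(-72 + W) = -6200*(-72 - 7) = -6200*(-79) = 489800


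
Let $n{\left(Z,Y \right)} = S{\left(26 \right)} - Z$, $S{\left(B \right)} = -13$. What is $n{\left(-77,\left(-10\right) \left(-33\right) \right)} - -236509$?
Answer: $236573$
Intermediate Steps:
$n{\left(Z,Y \right)} = -13 - Z$
$n{\left(-77,\left(-10\right) \left(-33\right) \right)} - -236509 = \left(-13 - -77\right) - -236509 = \left(-13 + 77\right) + 236509 = 64 + 236509 = 236573$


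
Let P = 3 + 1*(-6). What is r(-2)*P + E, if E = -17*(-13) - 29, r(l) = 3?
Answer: 183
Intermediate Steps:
E = 192 (E = 221 - 29 = 192)
P = -3 (P = 3 - 6 = -3)
r(-2)*P + E = 3*(-3) + 192 = -9 + 192 = 183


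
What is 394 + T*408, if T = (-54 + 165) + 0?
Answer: 45682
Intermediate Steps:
T = 111 (T = 111 + 0 = 111)
394 + T*408 = 394 + 111*408 = 394 + 45288 = 45682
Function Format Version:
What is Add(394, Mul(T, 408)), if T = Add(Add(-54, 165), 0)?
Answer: 45682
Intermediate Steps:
T = 111 (T = Add(111, 0) = 111)
Add(394, Mul(T, 408)) = Add(394, Mul(111, 408)) = Add(394, 45288) = 45682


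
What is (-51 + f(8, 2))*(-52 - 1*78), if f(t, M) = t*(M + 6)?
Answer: -1690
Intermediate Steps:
f(t, M) = t*(6 + M)
(-51 + f(8, 2))*(-52 - 1*78) = (-51 + 8*(6 + 2))*(-52 - 1*78) = (-51 + 8*8)*(-52 - 78) = (-51 + 64)*(-130) = 13*(-130) = -1690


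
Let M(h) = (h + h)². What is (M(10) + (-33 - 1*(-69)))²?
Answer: 190096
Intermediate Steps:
M(h) = 4*h² (M(h) = (2*h)² = 4*h²)
(M(10) + (-33 - 1*(-69)))² = (4*10² + (-33 - 1*(-69)))² = (4*100 + (-33 + 69))² = (400 + 36)² = 436² = 190096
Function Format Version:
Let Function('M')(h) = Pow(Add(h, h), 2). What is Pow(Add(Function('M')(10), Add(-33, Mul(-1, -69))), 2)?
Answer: 190096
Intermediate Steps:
Function('M')(h) = Mul(4, Pow(h, 2)) (Function('M')(h) = Pow(Mul(2, h), 2) = Mul(4, Pow(h, 2)))
Pow(Add(Function('M')(10), Add(-33, Mul(-1, -69))), 2) = Pow(Add(Mul(4, Pow(10, 2)), Add(-33, Mul(-1, -69))), 2) = Pow(Add(Mul(4, 100), Add(-33, 69)), 2) = Pow(Add(400, 36), 2) = Pow(436, 2) = 190096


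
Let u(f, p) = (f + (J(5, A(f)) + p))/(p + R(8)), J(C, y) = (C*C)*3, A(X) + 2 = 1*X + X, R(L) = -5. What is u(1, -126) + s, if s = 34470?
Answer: 4515620/131 ≈ 34470.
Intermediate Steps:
A(X) = -2 + 2*X (A(X) = -2 + (1*X + X) = -2 + (X + X) = -2 + 2*X)
J(C, y) = 3*C² (J(C, y) = C²*3 = 3*C²)
u(f, p) = (75 + f + p)/(-5 + p) (u(f, p) = (f + (3*5² + p))/(p - 5) = (f + (3*25 + p))/(-5 + p) = (f + (75 + p))/(-5 + p) = (75 + f + p)/(-5 + p))
u(1, -126) + s = (75 + 1 - 126)/(-5 - 126) + 34470 = -50/(-131) + 34470 = -1/131*(-50) + 34470 = 50/131 + 34470 = 4515620/131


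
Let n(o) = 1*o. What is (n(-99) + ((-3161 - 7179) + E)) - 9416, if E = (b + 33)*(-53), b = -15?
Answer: -20809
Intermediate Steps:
n(o) = o
E = -954 (E = (-15 + 33)*(-53) = 18*(-53) = -954)
(n(-99) + ((-3161 - 7179) + E)) - 9416 = (-99 + ((-3161 - 7179) - 954)) - 9416 = (-99 + (-10340 - 954)) - 9416 = (-99 - 11294) - 9416 = -11393 - 9416 = -20809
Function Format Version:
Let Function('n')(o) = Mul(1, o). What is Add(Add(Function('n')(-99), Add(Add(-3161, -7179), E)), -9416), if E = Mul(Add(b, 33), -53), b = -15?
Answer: -20809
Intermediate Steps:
Function('n')(o) = o
E = -954 (E = Mul(Add(-15, 33), -53) = Mul(18, -53) = -954)
Add(Add(Function('n')(-99), Add(Add(-3161, -7179), E)), -9416) = Add(Add(-99, Add(Add(-3161, -7179), -954)), -9416) = Add(Add(-99, Add(-10340, -954)), -9416) = Add(Add(-99, -11294), -9416) = Add(-11393, -9416) = -20809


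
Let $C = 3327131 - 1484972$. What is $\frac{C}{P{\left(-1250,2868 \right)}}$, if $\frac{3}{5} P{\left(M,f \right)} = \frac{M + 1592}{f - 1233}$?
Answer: $\frac{200795331}{38} \approx 5.2841 \cdot 10^{6}$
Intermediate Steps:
$P{\left(M,f \right)} = \frac{5 \left(1592 + M\right)}{3 \left(-1233 + f\right)}$ ($P{\left(M,f \right)} = \frac{5 \frac{M + 1592}{f - 1233}}{3} = \frac{5 \frac{1592 + M}{-1233 + f}}{3} = \frac{5 \left(1592 + M\right)}{3 \left(-1233 + f\right)}$)
$C = 1842159$ ($C = 3327131 - 1484972 = 1842159$)
$\frac{C}{P{\left(-1250,2868 \right)}} = \frac{1842159}{\frac{5}{3} \frac{1}{-1233 + 2868} \left(1592 - 1250\right)} = \frac{1842159}{\frac{5}{3} \cdot \frac{1}{1635} \cdot 342} = \frac{1842159}{\frac{38}{109}} = 1842159 \cdot \frac{109}{38} = \frac{200795331}{38}$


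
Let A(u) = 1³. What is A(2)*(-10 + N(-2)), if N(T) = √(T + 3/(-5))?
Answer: -10 + I*√65/5 ≈ -10.0 + 1.6125*I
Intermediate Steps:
A(u) = 1
N(T) = √(-⅗ + T) (N(T) = √(T + 3*(-⅕)) = √(T - ⅗) = √(-⅗ + T))
A(2)*(-10 + N(-2)) = 1*(-10 + √(-15 + 25*(-2))/5) = 1*(-10 + √(-15 - 50)/5) = 1*(-10 + √(-65)/5) = 1*(-10 + (I*√65)/5) = 1*(-10 + I*√65/5) = -10 + I*√65/5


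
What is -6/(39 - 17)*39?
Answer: -117/11 ≈ -10.636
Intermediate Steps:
-6/(39 - 17)*39 = -6/22*39 = -6*1/22*39 = -3/11*39 = -117/11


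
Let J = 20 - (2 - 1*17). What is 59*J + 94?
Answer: 2159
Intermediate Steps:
J = 35 (J = 20 - (2 - 17) = 20 - 1*(-15) = 20 + 15 = 35)
59*J + 94 = 59*35 + 94 = 2065 + 94 = 2159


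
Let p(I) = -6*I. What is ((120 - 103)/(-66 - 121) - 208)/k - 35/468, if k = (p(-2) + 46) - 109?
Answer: 350539/87516 ≈ 4.0054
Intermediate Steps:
k = -51 (k = (-6*(-2) + 46) - 109 = (12 + 46) - 109 = 58 - 109 = -51)
((120 - 103)/(-66 - 121) - 208)/k - 35/468 = ((120 - 103)/(-66 - 121) - 208)/(-51) - 35/468 = (17/(-187) - 208)*(-1/51) - 35*1/468 = (17*(-1/187) - 208)*(-1/51) - 35/468 = (-1/11 - 208)*(-1/51) - 35/468 = -2289/11*(-1/51) - 35/468 = 763/187 - 35/468 = 350539/87516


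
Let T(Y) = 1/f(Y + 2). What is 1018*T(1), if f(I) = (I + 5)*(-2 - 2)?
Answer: -509/16 ≈ -31.813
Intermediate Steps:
f(I) = -20 - 4*I (f(I) = (5 + I)*(-4) = -20 - 4*I)
T(Y) = 1/(-28 - 4*Y) (T(Y) = 1/(-20 - 4*(Y + 2)) = 1/(-20 - 4*(2 + Y)) = 1/(-20 + (-8 - 4*Y)) = 1/(-28 - 4*Y))
1018*T(1) = 1018*(-1/(28 + 4*1)) = 1018*(-1/(28 + 4)) = 1018*(-1/32) = -509/16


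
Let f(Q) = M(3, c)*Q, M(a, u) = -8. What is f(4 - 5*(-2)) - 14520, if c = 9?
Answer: -14632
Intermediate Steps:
f(Q) = -8*Q
f(4 - 5*(-2)) - 14520 = -8*(4 - 5*(-2)) - 14520 = -8*(4 + 10) - 14520 = -8*14 - 14520 = -112 - 14520 = -14632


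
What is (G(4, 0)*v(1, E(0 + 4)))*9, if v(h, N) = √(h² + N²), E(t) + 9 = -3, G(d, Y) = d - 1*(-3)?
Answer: 63*√145 ≈ 758.62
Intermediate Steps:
G(d, Y) = 3 + d (G(d, Y) = d + 3 = 3 + d)
E(t) = -12 (E(t) = -9 - 3 = -12)
v(h, N) = √(N² + h²)
(G(4, 0)*v(1, E(0 + 4)))*9 = ((3 + 4)*√((-12)² + 1²))*9 = (7*√(144 + 1))*9 = (7*√145)*9 = 63*√145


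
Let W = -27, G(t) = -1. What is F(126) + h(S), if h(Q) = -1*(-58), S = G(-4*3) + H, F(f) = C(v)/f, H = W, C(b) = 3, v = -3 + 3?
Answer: 2437/42 ≈ 58.024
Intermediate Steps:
v = 0
H = -27
F(f) = 3/f
S = -28 (S = -1 - 27 = -28)
h(Q) = 58
F(126) + h(S) = 3/126 + 58 = 3*(1/126) + 58 = 1/42 + 58 = 2437/42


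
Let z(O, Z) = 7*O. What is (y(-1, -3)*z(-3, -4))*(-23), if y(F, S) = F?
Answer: -483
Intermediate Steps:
(y(-1, -3)*z(-3, -4))*(-23) = -7*(-3)*(-23) = -1*(-21)*(-23) = 21*(-23) = -483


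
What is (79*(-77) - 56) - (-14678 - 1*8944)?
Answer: 17483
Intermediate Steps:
(79*(-77) - 56) - (-14678 - 1*8944) = (-6083 - 56) - (-14678 - 8944) = -6139 - 1*(-23622) = -6139 + 23622 = 17483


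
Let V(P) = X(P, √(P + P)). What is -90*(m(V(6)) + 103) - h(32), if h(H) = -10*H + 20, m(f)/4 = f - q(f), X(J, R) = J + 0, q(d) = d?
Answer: -8970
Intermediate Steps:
X(J, R) = J
V(P) = P
m(f) = 0 (m(f) = 4*(f - f) = 4*0 = 0)
h(H) = 20 - 10*H
-90*(m(V(6)) + 103) - h(32) = -90*(0 + 103) - (20 - 10*32) = -90*103 - (20 - 320) = -9270 - 1*(-300) = -9270 + 300 = -8970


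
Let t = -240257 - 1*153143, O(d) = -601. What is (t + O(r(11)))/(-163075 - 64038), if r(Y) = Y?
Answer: 394001/227113 ≈ 1.7348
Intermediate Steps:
t = -393400 (t = -240257 - 153143 = -393400)
(t + O(r(11)))/(-163075 - 64038) = (-393400 - 601)/(-163075 - 64038) = -394001/(-227113) = -394001*(-1/227113) = 394001/227113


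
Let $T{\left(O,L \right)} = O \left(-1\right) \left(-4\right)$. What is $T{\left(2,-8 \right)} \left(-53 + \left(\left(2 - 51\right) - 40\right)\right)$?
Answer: $-1136$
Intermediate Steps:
$T{\left(O,L \right)} = 4 O$ ($T{\left(O,L \right)} = - O \left(-4\right) = 4 O$)
$T{\left(2,-8 \right)} \left(-53 + \left(\left(2 - 51\right) - 40\right)\right) = 4 \cdot 2 \left(-53 + \left(\left(2 - 51\right) - 40\right)\right) = 8 \left(-53 - 89\right) = 8 \left(-142\right) = -1136$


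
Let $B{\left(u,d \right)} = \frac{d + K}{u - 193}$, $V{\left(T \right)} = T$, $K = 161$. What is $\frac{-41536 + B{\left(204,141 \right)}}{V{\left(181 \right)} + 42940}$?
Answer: $- \frac{456594}{474331} \approx -0.96261$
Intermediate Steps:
$B{\left(u,d \right)} = \frac{161 + d}{-193 + u}$ ($B{\left(u,d \right)} = \frac{d + 161}{u - 193} = \frac{161 + d}{-193 + u}$)
$\frac{-41536 + B{\left(204,141 \right)}}{V{\left(181 \right)} + 42940} = \frac{-41536 + \frac{161 + 141}{-193 + 204}}{181 + 42940} = \frac{-41536 + \frac{1}{11} \cdot 302}{43121} = \left(-41536 + \frac{1}{11} \cdot 302\right) \frac{1}{43121} = \left(-41536 + \frac{302}{11}\right) \frac{1}{43121} = \left(- \frac{456594}{11}\right) \frac{1}{43121} = - \frac{456594}{474331}$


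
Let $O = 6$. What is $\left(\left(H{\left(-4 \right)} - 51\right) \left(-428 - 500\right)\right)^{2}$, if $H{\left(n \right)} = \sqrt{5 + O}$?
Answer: $2249412608 - 87840768 \sqrt{11} \approx 1.9581 \cdot 10^{9}$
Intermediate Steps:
$H{\left(n \right)} = \sqrt{11}$ ($H{\left(n \right)} = \sqrt{5 + 6} = \sqrt{11}$)
$\left(\left(H{\left(-4 \right)} - 51\right) \left(-428 - 500\right)\right)^{2} = \left(\left(\sqrt{11} - 51\right) \left(-428 - 500\right)\right)^{2} = \left(\left(-51 + \sqrt{11}\right) \left(-928\right)\right)^{2} = \left(47328 - 928 \sqrt{11}\right)^{2}$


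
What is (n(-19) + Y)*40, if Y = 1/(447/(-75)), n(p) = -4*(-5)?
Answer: 118200/149 ≈ 793.29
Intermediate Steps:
n(p) = 20
Y = -25/149 (Y = 1/(447*(-1/75)) = 1/(-149/25) = -25/149 ≈ -0.16779)
(n(-19) + Y)*40 = (20 - 25/149)*40 = (2955/149)*40 = 118200/149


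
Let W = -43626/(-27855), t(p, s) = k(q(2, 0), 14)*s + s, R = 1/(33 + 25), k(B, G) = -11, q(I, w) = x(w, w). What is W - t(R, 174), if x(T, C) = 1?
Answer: 16170442/9285 ≈ 1741.6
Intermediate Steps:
q(I, w) = 1
R = 1/58 ≈ 0.017241
t(p, s) = -10*s (t(p, s) = -11*s + s = -10*s)
W = 14542/9285 (W = -43626*(-1/27855) = 14542/9285 ≈ 1.5662)
W - t(R, 174) = 14542/9285 - (-10)*174 = 14542/9285 - 1*(-1740) = 14542/9285 + 1740 = 16170442/9285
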